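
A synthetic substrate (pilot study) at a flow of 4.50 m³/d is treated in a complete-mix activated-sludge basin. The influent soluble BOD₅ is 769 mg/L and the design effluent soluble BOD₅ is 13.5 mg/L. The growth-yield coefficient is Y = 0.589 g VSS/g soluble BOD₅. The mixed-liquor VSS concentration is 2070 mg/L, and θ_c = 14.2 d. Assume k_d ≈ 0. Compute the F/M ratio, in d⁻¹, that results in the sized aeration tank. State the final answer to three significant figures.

With k_d = 0 the design equation reduces to V = Y Q (S₀−S) θ_c / X = 0.589 × 4.50 × (769 − 13.5) × 14.2 / 2070 = 13.74 m³.
F/M = applied load / biomass = Q·S₀/(V·X) = 4.50 × 769 / (13.74 × 2070) = 0.1217 d⁻¹.

F/M ≈ 0.122 d⁻¹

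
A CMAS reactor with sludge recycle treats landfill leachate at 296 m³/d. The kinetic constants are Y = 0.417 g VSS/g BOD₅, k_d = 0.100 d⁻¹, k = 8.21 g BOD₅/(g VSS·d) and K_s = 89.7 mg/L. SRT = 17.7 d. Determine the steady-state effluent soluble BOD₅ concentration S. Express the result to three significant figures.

From the Monod/SRT balance for a CMAS, S = K_s·(1+k_d θ_c)/[θ_c·(Y k − k_d) − 1] = 89.7 × (1 + 0.100 × 17.7) / [17.7 × (0.417 × 8.21 − 0.100) − 1] = 248.5 / 57.83 = 4.297 mg/L.

S ≈ 4.30 mg/L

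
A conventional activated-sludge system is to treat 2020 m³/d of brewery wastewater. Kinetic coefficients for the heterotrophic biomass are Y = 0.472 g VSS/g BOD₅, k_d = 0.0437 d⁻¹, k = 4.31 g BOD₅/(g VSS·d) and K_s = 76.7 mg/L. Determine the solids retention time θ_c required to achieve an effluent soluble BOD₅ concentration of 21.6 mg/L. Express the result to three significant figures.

At the target effluent, Y k S/(K_s+S) = 0.472×4.31×21.6/98.30 = 0.4470 d⁻¹.
Then 1/θ_c = μ − k_d = 0.4470 − 0.0437 = 0.4033 d⁻¹, giving θ_c = 2.479 d.

θ_c ≈ 2.48 d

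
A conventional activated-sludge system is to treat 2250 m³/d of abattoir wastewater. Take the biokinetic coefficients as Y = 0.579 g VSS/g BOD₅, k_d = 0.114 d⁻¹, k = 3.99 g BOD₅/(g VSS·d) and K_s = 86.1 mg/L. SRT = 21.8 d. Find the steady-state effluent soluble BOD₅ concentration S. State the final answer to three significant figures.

For a completely mixed reactor with recycle the Lawrence–McCarty relation gives S = K_s·(1 + k_d·θ_c) / [θ_c·(Y·k − k_d) − 1] = 86.1 × (1 + 0.114 × 21.8) / [21.8 × (0.579 × 3.99 − 0.114) − 1] = 300.1 / 46.88 = 6.401 mg/L.

S ≈ 6.40 mg/L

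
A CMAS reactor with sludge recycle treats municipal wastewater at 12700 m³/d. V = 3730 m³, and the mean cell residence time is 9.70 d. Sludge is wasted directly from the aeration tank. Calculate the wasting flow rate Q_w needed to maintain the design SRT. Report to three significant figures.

With mixed-liquor wasting, θ_c = V/Q_w, so Q_w = V/θ_c = 3730/9.70 = 384.5 m³/d.

Q_w ≈ 385 m³/d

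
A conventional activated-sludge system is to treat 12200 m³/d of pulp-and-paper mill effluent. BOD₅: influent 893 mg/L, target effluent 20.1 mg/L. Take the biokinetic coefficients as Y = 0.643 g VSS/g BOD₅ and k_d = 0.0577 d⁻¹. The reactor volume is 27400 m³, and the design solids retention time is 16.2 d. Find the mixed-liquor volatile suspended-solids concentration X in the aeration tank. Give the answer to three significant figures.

Solving the biomass balance for X: X = Y Q (S₀−S) θ_c / [V (1+k_d θ_c)] = 0.643 × 12200 × (893 − 20.1) × 16.2 / [27400 × (1 + 0.0577 × 16.2)] = 2093 mg/L.

X ≈ 2090 mg/L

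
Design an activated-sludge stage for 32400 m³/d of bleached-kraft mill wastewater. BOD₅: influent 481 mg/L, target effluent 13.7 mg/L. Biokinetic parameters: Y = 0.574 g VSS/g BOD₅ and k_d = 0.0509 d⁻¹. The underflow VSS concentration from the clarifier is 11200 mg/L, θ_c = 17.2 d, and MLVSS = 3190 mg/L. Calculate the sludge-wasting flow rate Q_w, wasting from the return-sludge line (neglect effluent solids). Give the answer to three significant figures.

Rearranging the biomass balance for a CMAS with decay, V = Y·Q·ΔS·θ_c / [X·(1+k_d θ_c)] = 0.574 × 32400 × (481 − 13.7) × 17.2 / [3190 × (1 + 0.0509 × 17.2)] = 1.49×10^8 / 5983 = 24985 m³.
Wasting from the return line (neglecting effluent solids): Q_w = V·X / (θ_c·X_r) = 24985 × 3190 / (17.2 × 11200) = 413.7 m³/d.

Q_w ≈ 414 m³/d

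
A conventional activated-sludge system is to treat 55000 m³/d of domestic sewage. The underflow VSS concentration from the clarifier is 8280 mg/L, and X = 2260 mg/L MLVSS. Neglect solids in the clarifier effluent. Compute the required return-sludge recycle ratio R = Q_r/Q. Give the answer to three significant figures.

R ≈ 0.375

Mass balance around the secondary clarifier (neglecting effluent solids): R = X / (X_r − X) = 2260 / (8280 − 2260) = 0.3754.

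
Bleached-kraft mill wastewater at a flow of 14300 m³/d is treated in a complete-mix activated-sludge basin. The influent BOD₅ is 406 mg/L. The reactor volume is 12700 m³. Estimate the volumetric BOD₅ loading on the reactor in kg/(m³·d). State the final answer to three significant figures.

Applied BOD₅ load per unit volume = Q·S₀/V = (14300 × 406/1000)/12700 = 0.4571 kg BOD₅·m⁻³·d⁻¹.

L_v ≈ 0.457 kg BOD₅/(m³·d)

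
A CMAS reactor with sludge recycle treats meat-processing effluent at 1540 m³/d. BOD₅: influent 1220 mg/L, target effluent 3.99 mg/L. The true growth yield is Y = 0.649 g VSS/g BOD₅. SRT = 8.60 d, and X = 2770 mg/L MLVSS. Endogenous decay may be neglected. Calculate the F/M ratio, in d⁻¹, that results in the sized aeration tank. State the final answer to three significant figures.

With k_d = 0 the design equation reduces to V = Y Q (S₀−S) θ_c / X = 0.649 × 1540 × (1220 − 3.99) × 8.60 / 2770 = 3773 m³.
F/M = applied load / biomass = Q·S₀/(V·X) = 1540 × 1220 / (3773 × 2770) = 0.1798 d⁻¹.

F/M ≈ 0.180 d⁻¹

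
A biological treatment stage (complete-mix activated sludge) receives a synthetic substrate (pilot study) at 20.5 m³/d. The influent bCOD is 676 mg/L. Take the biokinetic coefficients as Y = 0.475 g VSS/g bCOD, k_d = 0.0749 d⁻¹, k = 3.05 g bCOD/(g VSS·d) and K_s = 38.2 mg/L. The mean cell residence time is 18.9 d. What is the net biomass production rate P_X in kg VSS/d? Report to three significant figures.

From the Monod/SRT balance for a CMAS, S = K_s·(1+k_d θ_c)/[θ_c·(Y k − k_d) − 1] = 38.2 × (1 + 0.0749 × 18.9) / [18.9 × (0.475 × 3.05 − 0.0749) − 1] = 92.28 / 24.97 = 3.696 mg/L.
Correct the yield for decay: Y_obs = Y/(1 + k_d θ_c) = 0.475 / (1 + 0.0749 × 18.9) = 0.475 / 2.416 = 0.1966.
ΔS = 676 − 3.70 = 672.3 mg/L, so the substrate removal rate is 20.5 × 672.3/1000 = 13.78 kg bCOD/d.
Biomass produced: P_X = Y_obs·Q·ΔS = 0.1966 × 13.78 ≈ 2.710 kg VSS/d.

P_X ≈ 2.71 kg VSS/d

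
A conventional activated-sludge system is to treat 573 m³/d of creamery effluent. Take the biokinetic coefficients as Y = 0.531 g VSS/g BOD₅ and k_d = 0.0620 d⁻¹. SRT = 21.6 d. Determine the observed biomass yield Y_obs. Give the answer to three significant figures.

Observed yield with endogenous decay: Y_obs = Y / (1 + k_d·θ_c) = 0.531 / (1 + 0.0620 × 21.6) = 0.531 / 2.339 = 0.2270 g VSS/g BOD₅.

Y_obs ≈ 0.227 g VSS/g BOD₅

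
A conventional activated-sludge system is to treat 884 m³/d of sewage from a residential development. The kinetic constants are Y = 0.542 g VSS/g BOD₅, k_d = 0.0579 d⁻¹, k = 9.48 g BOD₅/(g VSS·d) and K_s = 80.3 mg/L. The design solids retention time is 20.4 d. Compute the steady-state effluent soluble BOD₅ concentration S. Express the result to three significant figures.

S ≈ 1.71 mg/L

From the Monod/SRT balance for a CMAS, S = K_s·(1+k_d θ_c)/[θ_c·(Y k − k_d) − 1] = 80.3 × (1 + 0.0579 × 20.4) / [20.4 × (0.542 × 9.48 − 0.0579) − 1] = 175.1 / 102.6 = 1.706 mg/L.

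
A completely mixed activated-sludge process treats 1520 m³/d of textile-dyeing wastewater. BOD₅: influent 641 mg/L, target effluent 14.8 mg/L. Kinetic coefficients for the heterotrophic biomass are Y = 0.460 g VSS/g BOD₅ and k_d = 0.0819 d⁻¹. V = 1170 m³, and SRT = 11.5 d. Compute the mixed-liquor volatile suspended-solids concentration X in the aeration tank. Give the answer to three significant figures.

From V·X·(1 + k_d·θ_c) = Y·Q·(S₀ − S)·θ_c: X = 0.460 × 1520 × (641 − 14.8) × 11.5 / [1170 × (1 + 0.0819 × 11.5)] = 2216 mg/L.

X ≈ 2220 mg/L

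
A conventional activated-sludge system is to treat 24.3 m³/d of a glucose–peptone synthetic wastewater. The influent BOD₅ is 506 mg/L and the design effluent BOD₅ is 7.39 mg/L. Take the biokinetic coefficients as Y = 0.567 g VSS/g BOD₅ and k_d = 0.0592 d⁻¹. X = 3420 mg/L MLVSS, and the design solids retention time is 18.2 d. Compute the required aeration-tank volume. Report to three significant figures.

Steady-state biomass mass balance: V·X·(1 + k_d·θ_c) = Y·Q·(S₀ − S)·θ_c, so V = 0.567 × 24.3 × (506 − 7.39) × 18.2 / [3420 × (1 + 0.0592 × 18.2)] = 1.25×10^5 / 7105 = 17.60 m³.

V ≈ 17.6 m³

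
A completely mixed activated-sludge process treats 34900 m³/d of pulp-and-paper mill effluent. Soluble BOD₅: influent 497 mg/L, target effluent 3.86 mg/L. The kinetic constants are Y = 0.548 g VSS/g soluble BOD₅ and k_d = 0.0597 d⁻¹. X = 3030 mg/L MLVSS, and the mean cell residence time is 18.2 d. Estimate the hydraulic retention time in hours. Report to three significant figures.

τ ≈ 18.7 h

Steady-state biomass mass balance: V·X·(1 + k_d·θ_c) = Y·Q·(S₀ − S)·θ_c, so V = 0.548 × 34900 × (497 − 3.86) × 18.2 / [3030 × (1 + 0.0597 × 18.2)] = 1.72×10^8 / 6322 = 27151 m³.
HRT = V/Q = 27151 m³ / 34900 m³·d⁻¹ = 0.7780 d × 24 = 18.67 h.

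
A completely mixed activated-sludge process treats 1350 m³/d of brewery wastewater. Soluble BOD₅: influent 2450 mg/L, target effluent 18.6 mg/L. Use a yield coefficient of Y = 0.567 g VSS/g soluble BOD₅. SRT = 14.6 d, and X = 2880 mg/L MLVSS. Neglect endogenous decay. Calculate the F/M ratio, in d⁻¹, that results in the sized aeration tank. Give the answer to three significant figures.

V·X = Y·Q·ΔS·θ_c gives V = 0.567 × 1350 × (2450 − 18.6) × 14.6 / 2880 = 9435 m³.
F/M = Q·S₀ / (V·X) = 1350 × 2450 / (9435 × 2880) = 0.1217 g soluble BOD₅·(g VSS·d)⁻¹.

F/M ≈ 0.122 d⁻¹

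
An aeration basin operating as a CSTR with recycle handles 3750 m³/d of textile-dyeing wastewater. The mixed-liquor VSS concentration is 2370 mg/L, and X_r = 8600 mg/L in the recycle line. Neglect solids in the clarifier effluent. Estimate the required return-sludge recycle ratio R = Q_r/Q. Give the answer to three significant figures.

R ≈ 0.380

R = Q_r/Q = X/(X_r − X) = 2370 / (8600 − 2370) = 0.3804.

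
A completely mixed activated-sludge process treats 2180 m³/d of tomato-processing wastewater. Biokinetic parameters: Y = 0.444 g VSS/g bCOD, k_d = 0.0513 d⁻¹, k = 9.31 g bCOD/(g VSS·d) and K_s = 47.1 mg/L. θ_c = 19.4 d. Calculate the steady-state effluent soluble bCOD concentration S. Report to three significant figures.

S ≈ 1.20 mg/L

Effluent substrate depends only on kinetics and SRT: S = K_s(1 + k_d θ_c) / [θ_c(Yk − k_d) − 1] = 47.1 × (1 + 0.0513 × 19.4) / [19.4 × (0.444 × 9.31 − 0.0513) − 1] = 93.97 / 78.20 = 1.202 mg/L.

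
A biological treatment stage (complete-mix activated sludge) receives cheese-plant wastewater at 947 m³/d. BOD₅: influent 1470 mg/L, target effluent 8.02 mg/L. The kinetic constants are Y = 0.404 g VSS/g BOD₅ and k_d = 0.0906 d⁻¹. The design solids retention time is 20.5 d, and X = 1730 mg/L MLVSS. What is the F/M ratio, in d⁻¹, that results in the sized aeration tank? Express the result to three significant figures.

F/M ≈ 0.347 d⁻¹

From the SRT design equation V = Y Q (S₀−S) θ_c / [X (1 + k_d θ_c)] = 0.404 × 947 × (1470 − 8.02) × 20.5 / [1730 × (1 + 0.0906 × 20.5)] = 1.15×10^7 / 4943 = 2320 m³.
F/M = applied load / biomass = Q·S₀/(V·X) = 947 × 1470 / (2320 × 1730) = 0.3469 d⁻¹.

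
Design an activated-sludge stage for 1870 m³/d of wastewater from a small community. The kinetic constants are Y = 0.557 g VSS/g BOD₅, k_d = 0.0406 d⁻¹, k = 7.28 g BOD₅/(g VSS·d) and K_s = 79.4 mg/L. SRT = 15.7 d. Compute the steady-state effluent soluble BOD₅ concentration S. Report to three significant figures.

Effluent substrate depends only on kinetics and SRT: S = K_s(1 + k_d θ_c) / [θ_c(Yk − k_d) − 1] = 79.4 × (1 + 0.0406 × 15.7) / [15.7 × (0.557 × 7.28 − 0.0406) − 1] = 130.0 / 62.03 = 2.096 mg/L.

S ≈ 2.10 mg/L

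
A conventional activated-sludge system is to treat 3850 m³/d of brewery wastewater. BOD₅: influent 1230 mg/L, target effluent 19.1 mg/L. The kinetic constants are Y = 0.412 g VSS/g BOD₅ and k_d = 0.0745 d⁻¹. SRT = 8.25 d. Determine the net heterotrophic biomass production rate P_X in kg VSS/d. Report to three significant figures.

P_X ≈ 1190 kg VSS/d

Correct the yield for decay: Y_obs = Y/(1 + k_d θ_c) = 0.412 / (1 + 0.0745 × 8.25) = 0.412 / 1.615 = 0.2552.
Substrate removed = Q·(S₀ − S) = 3850 m³/d × (1230 − 19.1) g/m³ = 4.66×10^6 g/d = 4662 kg/d.
Net biomass production P_X = Y_obs × Q·(S₀ − S) = 0.2552 × 4662 = 1190 kg VSS/d.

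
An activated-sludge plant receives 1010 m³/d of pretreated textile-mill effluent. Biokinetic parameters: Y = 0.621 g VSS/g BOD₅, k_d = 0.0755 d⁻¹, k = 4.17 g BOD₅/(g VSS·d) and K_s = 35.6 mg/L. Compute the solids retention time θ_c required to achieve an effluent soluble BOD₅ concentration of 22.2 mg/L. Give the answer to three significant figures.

θ_c ≈ 1.09 d

Specific growth rate at S = 22.2 mg/L: μ = YkS/(K_s+S) = 0.621·4.17·22.2/(35.6+22.2) = 0.9946 d⁻¹.
Then 1/θ_c = μ − k_d = 0.9946 − 0.0755 = 0.9191 d⁻¹, giving θ_c = 1.088 d.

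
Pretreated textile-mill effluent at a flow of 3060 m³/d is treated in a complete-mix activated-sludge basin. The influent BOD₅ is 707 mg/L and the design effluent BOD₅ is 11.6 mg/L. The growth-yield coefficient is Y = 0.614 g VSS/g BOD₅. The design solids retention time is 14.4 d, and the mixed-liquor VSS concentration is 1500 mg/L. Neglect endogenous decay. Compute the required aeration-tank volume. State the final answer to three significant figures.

V ≈ 12500 m³

With k_d = 0 the design equation reduces to V = Y Q (S₀−S) θ_c / X = 0.614 × 3060 × (707 − 11.6) × 14.4 / 1500 = 12543 m³.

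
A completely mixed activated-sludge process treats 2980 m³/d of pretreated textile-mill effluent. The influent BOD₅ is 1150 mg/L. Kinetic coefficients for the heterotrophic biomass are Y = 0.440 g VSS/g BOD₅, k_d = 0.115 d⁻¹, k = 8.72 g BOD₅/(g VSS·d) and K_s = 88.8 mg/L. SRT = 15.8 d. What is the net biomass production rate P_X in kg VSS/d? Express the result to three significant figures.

For a completely mixed reactor with recycle the Lawrence–McCarty relation gives S = K_s·(1 + k_d·θ_c) / [θ_c·(Y·k − k_d) − 1] = 88.8 × (1 + 0.115 × 15.8) / [15.8 × (0.440 × 8.72 − 0.115) − 1] = 250.1 / 57.80 = 4.328 mg/L.
The observed yield is Y_obs = Y/(1 + k_d·θ_c) = 0.440 / (1 + 0.115 × 15.8) = 0.440 / 2.817 = 0.1562 g VSS per g BOD₅ removed.
Q·(S₀ − S) = 2980 × (1150 − 4.33) × 10⁻³ = 3414 kg/d removed.
P_X = Y_obs · Q(S₀ − S) = 0.1562 × 3414 = 533.3 kg VSS/d.

P_X ≈ 533 kg VSS/d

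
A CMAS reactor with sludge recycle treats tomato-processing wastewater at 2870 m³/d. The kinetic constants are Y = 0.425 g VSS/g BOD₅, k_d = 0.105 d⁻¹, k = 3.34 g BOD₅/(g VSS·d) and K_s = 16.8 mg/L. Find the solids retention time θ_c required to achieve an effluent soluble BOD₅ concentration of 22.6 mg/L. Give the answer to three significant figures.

At the target effluent, Y k S/(K_s+S) = 0.425×3.34×22.6/39.40 = 0.8142 d⁻¹.
1/θ_c = 0.8142 − 0.105 = 0.7092 d⁻¹, so θ_c = 1.410 d.

θ_c ≈ 1.41 d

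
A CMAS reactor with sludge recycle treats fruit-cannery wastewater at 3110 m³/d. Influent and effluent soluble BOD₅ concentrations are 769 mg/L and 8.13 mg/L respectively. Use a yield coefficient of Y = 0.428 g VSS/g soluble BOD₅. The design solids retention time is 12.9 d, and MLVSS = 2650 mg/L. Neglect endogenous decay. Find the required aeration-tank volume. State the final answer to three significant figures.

V ≈ 4930 m³

V·X = Y·Q·ΔS·θ_c gives V = 0.428 × 3110 × (769 − 8.13) × 12.9 / 2650 = 4930 m³.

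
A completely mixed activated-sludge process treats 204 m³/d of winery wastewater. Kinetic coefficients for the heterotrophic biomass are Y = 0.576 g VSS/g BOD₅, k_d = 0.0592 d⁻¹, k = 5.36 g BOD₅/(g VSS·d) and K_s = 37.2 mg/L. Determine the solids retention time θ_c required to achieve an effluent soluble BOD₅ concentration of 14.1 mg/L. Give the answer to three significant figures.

θ_c ≈ 1.27 d

Specific growth rate at S = 14.1 mg/L: μ = YkS/(K_s+S) = 0.576·5.36·14.1/(37.2+14.1) = 0.8486 d⁻¹.
θ_c = 1/(μ − k_d) = 1/(0.8486 − 0.0592) = 1/0.7894 = 1.267 d.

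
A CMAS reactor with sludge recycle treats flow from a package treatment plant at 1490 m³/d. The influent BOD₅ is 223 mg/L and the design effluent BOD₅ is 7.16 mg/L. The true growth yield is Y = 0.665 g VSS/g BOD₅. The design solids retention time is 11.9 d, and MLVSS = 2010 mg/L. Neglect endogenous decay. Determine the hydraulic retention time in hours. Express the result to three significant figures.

τ ≈ 20.4 h

Biomass mass balance (decay neglected): V·X = Y·Q·(S₀ − S)·θ_c, so V = 0.665 × 1490 × (223 − 7.16) × 11.9 / 2010 = 1266 m³.
τ = V/Q = 1266/1490 = 0.8498 d, or 20.39 h.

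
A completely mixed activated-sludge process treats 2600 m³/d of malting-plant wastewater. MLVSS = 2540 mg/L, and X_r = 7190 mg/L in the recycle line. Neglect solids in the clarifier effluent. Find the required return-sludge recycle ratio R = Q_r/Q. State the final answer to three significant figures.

Solids balance on the clarifier gives (1+R)X = R·X_r, so R = X/(X_r − X) = 2540 / (7190 − 2540) = 0.5462.

R ≈ 0.546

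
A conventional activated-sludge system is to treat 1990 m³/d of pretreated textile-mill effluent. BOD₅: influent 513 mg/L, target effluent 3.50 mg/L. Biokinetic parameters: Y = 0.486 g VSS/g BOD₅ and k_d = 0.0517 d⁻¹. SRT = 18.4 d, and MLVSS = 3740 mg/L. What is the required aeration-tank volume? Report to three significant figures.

From the SRT design equation V = Y Q (S₀−S) θ_c / [X (1 + k_d θ_c)] = 0.486 × 1990 × (513 − 3.50) × 18.4 / [3740 × (1 + 0.0517 × 18.4)] = 9.07×10^6 / 7298 = 1242 m³.

V ≈ 1240 m³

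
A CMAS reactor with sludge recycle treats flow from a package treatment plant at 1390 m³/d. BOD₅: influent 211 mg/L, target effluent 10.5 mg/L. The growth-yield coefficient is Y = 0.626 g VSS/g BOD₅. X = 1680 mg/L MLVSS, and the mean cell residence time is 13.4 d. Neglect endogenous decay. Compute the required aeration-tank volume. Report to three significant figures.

V·X = Y·Q·ΔS·θ_c gives V = 0.626 × 1390 × (211 − 10.5) × 13.4 / 1680 = 1392 m³.

V ≈ 1390 m³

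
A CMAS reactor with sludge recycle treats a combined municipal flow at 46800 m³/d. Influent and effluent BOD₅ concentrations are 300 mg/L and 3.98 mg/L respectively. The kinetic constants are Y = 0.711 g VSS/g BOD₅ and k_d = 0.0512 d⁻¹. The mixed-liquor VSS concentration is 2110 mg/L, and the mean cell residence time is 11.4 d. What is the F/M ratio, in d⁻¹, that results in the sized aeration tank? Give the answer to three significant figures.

Rearranging the biomass balance for a CMAS with decay, V = Y·Q·ΔS·θ_c / [X·(1+k_d θ_c)] = 0.711 × 46800 × (300 − 3.98) × 11.4 / [2110 × (1 + 0.0512 × 11.4)] = 1.12×10^8 / 3342 = 33604 m³.
F/M = Q·S₀ / (V·X) = 46800 × 300 / (33604 × 2110) = 0.1980 g BOD₅·(g VSS·d)⁻¹.

F/M ≈ 0.198 d⁻¹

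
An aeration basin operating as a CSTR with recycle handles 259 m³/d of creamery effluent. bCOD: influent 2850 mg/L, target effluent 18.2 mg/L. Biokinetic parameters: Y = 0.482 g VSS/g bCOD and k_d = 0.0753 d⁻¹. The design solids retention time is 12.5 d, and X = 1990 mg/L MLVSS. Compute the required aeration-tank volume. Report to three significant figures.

V ≈ 1140 m³

Steady-state biomass mass balance: V·X·(1 + k_d·θ_c) = Y·Q·(S₀ − S)·θ_c, so V = 0.482 × 259 × (2850 − 18.2) × 12.5 / [1990 × (1 + 0.0753 × 12.5)] = 4.42×10^6 / 3863 = 1144 m³.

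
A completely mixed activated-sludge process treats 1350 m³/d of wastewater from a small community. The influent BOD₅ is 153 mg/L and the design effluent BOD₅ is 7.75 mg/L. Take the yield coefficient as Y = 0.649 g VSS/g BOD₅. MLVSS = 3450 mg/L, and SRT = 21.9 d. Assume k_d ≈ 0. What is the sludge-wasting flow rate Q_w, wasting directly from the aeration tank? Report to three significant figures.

Biomass mass balance (decay neglected): V·X = Y·Q·(S₀ − S)·θ_c, so V = 0.649 × 1350 × (153 − 7.75) × 21.9 / 3450 = 807.8 m³.
With mixed-liquor wasting, θ_c = V/Q_w, so Q_w = V/θ_c = 807.8/21.9 = 36.89 m³/d.

Q_w ≈ 36.9 m³/d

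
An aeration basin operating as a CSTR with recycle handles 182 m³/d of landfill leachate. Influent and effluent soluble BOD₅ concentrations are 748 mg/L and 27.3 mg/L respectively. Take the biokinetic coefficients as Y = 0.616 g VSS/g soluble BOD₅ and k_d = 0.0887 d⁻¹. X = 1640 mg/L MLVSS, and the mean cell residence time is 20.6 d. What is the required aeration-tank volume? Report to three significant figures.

V ≈ 359 m³

Rearranging the biomass balance for a CMAS with decay, V = Y·Q·ΔS·θ_c / [X·(1+k_d θ_c)] = 0.616 × 182 × (748 − 27.3) × 20.6 / [1640 × (1 + 0.0887 × 20.6)] = 1.66×10^6 / 4637 = 359.0 m³.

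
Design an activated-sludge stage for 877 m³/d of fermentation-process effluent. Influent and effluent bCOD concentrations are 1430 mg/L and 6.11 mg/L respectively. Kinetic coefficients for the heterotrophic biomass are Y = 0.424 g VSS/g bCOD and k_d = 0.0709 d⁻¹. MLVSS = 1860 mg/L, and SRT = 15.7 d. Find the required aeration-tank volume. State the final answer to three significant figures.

Rearranging the biomass balance for a CMAS with decay, V = Y·Q·ΔS·θ_c / [X·(1+k_d θ_c)] = 0.424 × 877 × (1430 − 6.11) × 15.7 / [1860 × (1 + 0.0709 × 15.7)] = 8.31×10^6 / 3930 = 2115 m³.

V ≈ 2110 m³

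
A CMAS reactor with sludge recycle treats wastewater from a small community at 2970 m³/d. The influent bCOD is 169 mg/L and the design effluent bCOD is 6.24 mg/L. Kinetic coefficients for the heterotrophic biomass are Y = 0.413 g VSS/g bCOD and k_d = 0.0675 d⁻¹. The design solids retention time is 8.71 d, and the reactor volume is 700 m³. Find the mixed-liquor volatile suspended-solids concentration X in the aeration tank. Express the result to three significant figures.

X ≈ 1560 mg/L

X = Y·Q·ΔS·θ_c / [V·(1 + k_d θ_c)] = 0.413 × 2970 × (169 − 6.24) × 8.71 / [700 × (1 + 0.0675 × 8.71)] = 1564 mg/L.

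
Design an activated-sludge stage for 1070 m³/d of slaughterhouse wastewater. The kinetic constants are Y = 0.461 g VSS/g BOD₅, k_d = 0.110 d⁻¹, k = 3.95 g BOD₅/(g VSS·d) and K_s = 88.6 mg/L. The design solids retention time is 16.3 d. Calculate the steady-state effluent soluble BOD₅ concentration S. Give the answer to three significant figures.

For a completely mixed reactor with recycle the Lawrence–McCarty relation gives S = K_s·(1 + k_d·θ_c) / [θ_c·(Y·k − k_d) − 1] = 88.6 × (1 + 0.110 × 16.3) / [16.3 × (0.461 × 3.95 − 0.110) − 1] = 247.5 / 26.89 = 9.203 mg/L.

S ≈ 9.20 mg/L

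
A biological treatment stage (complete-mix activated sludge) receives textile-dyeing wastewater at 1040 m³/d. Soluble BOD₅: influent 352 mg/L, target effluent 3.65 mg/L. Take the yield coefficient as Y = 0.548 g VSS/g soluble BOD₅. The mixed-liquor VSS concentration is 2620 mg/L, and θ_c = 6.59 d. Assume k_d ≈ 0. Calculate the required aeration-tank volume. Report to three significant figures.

V ≈ 499 m³

With k_d = 0 the design equation reduces to V = Y Q (S₀−S) θ_c / X = 0.548 × 1040 × (352 − 3.65) × 6.59 / 2620 = 499.4 m³.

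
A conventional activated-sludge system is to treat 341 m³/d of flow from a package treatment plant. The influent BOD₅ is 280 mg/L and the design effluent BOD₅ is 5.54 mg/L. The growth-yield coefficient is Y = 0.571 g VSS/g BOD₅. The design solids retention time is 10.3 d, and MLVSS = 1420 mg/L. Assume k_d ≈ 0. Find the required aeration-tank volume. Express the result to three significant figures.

V ≈ 388 m³

Biomass mass balance (decay neglected): V·X = Y·Q·(S₀ − S)·θ_c, so V = 0.571 × 341 × (280 − 5.54) × 10.3 / 1420 = 387.6 m³.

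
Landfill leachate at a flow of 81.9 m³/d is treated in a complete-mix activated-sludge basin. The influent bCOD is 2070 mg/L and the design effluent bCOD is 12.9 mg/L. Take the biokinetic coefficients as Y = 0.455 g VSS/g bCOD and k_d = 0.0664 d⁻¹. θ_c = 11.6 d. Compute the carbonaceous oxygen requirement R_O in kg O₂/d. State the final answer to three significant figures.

R_O ≈ 107 kg O₂/d

Correct the yield for decay: Y_obs = Y/(1 + k_d θ_c) = 0.455 / (1 + 0.0664 × 11.6) = 0.455 / 1.770 = 0.2570.
ΔS = 2070 − 12.9 = 2057 mg/L, so the substrate removal rate is 81.9 × 2057/1000 = 168.5 kg bCOD/d.
P_X = Y_obs·Q·(S₀ − S) = 0.2570 × 168.5 = 43.30 kg VSS/d.
Carbonaceous O₂ demand = substrate oxidised − cell-mass equivalent = 168.5 − 1.42 × 43.30 = 107.0 kg O₂/d.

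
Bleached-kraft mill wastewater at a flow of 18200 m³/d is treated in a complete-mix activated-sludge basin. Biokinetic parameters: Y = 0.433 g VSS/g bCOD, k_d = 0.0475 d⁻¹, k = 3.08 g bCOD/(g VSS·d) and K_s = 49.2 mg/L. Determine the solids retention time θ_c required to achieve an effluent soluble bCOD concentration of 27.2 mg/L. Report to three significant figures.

θ_c ≈ 2.34 d

At the target effluent, Y k S/(K_s+S) = 0.433×3.08×27.2/76.40 = 0.4748 d⁻¹.
1/θ_c = 0.4748 − 0.0475 = 0.4273 d⁻¹, so θ_c = 2.340 d.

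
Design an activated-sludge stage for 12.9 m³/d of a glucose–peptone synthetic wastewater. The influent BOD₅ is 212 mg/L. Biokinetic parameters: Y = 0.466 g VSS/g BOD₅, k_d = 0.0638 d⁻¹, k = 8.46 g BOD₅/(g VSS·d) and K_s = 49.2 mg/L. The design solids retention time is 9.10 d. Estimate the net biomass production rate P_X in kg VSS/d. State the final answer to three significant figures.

For a completely mixed reactor with recycle the Lawrence–McCarty relation gives S = K_s·(1 + k_d·θ_c) / [θ_c·(Y·k − k_d) − 1] = 49.2 × (1 + 0.0638 × 9.10) / [9.10 × (0.466 × 8.46 − 0.0638) − 1] = 77.76 / 34.29 = 2.268 mg/L.
The observed yield is Y_obs = Y/(1 + k_d·θ_c) = 0.466 / (1 + 0.0638 × 9.10) = 0.466 / 1.581 = 0.2948 g VSS per g BOD₅ removed.
ΔS = 212 − 2.27 = 209.7 mg/L, so the substrate removal rate is 12.9 × 209.7/1000 = 2.706 kg BOD₅/d.
P_X = Y_obs · Q(S₀ − S) = 0.2948 × 2.706 = 0.7977 kg VSS/d.

P_X ≈ 0.798 kg VSS/d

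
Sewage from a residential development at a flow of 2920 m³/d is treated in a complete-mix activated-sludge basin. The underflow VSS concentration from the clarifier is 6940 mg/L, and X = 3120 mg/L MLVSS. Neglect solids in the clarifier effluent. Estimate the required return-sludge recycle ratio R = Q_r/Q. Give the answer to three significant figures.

Mass balance around the secondary clarifier (neglecting effluent solids): R = X / (X_r − X) = 3120 / (6940 − 3120) = 0.8168.

R ≈ 0.817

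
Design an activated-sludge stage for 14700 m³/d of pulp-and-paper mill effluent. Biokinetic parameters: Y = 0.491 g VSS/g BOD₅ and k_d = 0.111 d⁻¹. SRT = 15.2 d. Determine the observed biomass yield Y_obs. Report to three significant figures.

Y_obs ≈ 0.183 g VSS/g BOD₅

Correct the yield for decay: Y_obs = Y/(1 + k_d θ_c) = 0.491 / (1 + 0.111 × 15.2) = 0.491 / 2.687 = 0.1827.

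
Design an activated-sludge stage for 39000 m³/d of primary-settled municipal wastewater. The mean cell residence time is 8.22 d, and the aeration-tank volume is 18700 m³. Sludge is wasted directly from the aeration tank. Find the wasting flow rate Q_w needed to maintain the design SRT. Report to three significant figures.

With mixed-liquor wasting, θ_c = V/Q_w, so Q_w = V/θ_c = 18700/8.22 = 2275 m³/d.

Q_w ≈ 2270 m³/d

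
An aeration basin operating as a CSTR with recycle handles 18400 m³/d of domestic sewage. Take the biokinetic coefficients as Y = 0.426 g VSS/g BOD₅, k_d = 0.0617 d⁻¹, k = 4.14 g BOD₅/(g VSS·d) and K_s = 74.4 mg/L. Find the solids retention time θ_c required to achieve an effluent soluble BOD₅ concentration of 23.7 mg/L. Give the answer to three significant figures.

θ_c ≈ 2.74 d

At the target effluent, Y k S/(K_s+S) = 0.426×4.14×23.7/98.10 = 0.4261 d⁻¹.
1/θ_c = 0.4261 − 0.0617 = 0.3644 d⁻¹, so θ_c = 2.744 d.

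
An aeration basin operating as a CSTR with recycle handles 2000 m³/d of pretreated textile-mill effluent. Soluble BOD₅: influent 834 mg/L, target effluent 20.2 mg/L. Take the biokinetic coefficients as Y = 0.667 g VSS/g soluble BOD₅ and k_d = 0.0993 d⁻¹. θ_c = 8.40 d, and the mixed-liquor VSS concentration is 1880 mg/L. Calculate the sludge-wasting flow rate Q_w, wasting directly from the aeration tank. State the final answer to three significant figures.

Q_w ≈ 315 m³/d

Rearranging the biomass balance for a CMAS with decay, V = Y·Q·ΔS·θ_c / [X·(1+k_d θ_c)] = 0.667 × 2000 × (834 − 20.2) × 8.40 / [1880 × (1 + 0.0993 × 8.40)] = 9.12×10^6 / 3448 = 2645 m³.
For wasting at MLVSS concentration, Q_w = V/θ_c = 2645/8.40 = 314.8 m³/d.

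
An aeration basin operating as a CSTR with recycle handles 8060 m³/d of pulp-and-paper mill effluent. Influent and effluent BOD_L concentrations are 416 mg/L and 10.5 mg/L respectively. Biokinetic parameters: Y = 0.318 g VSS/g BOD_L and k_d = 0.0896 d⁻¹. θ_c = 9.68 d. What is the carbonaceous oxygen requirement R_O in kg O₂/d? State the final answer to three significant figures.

R_O ≈ 2480 kg O₂/d

Y_obs = Y / (1 + k_d θ_c) = 0.318 / (1 + 0.0896 × 9.68) = 0.318 / 1.867 = 0.1703.
Substrate removed = Q·(S₀ − S) = 8060 m³/d × (416 − 10.5) g/m³ = 3.27×10^6 g/d = 3268 kg/d.
P_X = Y_obs·Q·(S₀ − S) = 0.1703 × 3268 = 556.6 kg VSS/d.
R_O = Q·ΔS − 1.42 P_X = 3268 − 790.4 = 2478 kg O₂/d.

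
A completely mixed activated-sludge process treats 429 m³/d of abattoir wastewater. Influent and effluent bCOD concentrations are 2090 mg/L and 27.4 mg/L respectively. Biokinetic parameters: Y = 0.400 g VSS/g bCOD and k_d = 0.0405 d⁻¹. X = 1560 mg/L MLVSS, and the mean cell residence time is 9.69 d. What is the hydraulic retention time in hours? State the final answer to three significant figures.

From the SRT design equation V = Y Q (S₀−S) θ_c / [X (1 + k_d θ_c)] = 0.400 × 429 × (2090 − 27.4) × 9.69 / [1560 × (1 + 0.0405 × 9.69)] = 3.43×10^6 / 2172 = 1579 m³.
HRT = V/Q = 1579 m³ / 429 m³·d⁻¹ = 3.680 d × 24 = 88.33 h.

τ ≈ 88.3 h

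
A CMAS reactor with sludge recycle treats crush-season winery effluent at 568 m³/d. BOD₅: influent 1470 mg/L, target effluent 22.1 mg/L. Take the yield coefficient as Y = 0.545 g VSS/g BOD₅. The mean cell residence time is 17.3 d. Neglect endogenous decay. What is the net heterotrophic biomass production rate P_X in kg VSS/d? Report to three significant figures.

P_X ≈ 448 kg VSS/d

Since k_d ≈ 0, Y_obs = Y = 0.545 g VSS/g BOD₅.
ΔS = 1470 − 22.1 = 1448 mg/L, so the substrate removal rate is 568 × 1448/1000 = 822.4 kg BOD₅/d.
So the net sludge growth is P_X = 0.5450 × 822.4 = 448.2 kg VSS/d.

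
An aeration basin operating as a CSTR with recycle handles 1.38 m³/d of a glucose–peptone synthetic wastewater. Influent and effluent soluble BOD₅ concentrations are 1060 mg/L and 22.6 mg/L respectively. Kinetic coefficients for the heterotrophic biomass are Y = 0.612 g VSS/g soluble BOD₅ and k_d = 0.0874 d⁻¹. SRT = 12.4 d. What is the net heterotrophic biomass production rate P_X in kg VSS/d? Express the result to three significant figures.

P_X ≈ 0.420 kg VSS/d

The observed yield is Y_obs = Y/(1 + k_d·θ_c) = 0.612 / (1 + 0.0874 × 12.4) = 0.612 / 2.084 = 0.2937 g VSS per g soluble BOD₅ removed.
Q·(S₀ − S) = 1.38 × (1060 − 22.6) × 10⁻³ = 1.432 kg/d removed.
Biomass produced: P_X = Y_obs·Q·ΔS = 0.2937 × 1.432 ≈ 0.4205 kg VSS/d.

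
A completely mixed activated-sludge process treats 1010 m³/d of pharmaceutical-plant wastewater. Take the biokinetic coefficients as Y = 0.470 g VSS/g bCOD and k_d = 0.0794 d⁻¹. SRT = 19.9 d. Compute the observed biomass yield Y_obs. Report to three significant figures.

Y_obs ≈ 0.182 g VSS/g bCOD

The observed yield is Y_obs = Y/(1 + k_d·θ_c) = 0.470 / (1 + 0.0794 × 19.9) = 0.470 / 2.580 = 0.1822 g VSS per g bCOD removed.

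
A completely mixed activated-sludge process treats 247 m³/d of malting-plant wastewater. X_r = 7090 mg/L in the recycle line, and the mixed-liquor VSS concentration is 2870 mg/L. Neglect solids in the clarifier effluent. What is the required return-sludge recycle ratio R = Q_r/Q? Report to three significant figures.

R = Q_r/Q = X/(X_r − X) = 2870 / (7090 − 2870) = 0.6801.

R ≈ 0.680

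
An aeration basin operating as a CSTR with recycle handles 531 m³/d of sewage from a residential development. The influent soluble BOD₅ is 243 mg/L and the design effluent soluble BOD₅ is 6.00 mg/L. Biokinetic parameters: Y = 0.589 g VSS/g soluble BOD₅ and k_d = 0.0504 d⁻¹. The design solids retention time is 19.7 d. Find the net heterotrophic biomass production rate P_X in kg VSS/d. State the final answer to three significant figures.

P_X ≈ 37.2 kg VSS/d

Observed yield with endogenous decay: Y_obs = Y / (1 + k_d·θ_c) = 0.589 / (1 + 0.0504 × 19.7) = 0.589 / 1.993 = 0.2956 g VSS/g soluble BOD₅.
Substrate removed = Q·(S₀ − S) = 531 m³/d × (243 − 6.00) g/m³ = 1.26×10^5 g/d = 125.8 kg/d.
P_X = Y_obs · Q(S₀ − S) = 0.2956 × 125.8 = 37.19 kg VSS/d.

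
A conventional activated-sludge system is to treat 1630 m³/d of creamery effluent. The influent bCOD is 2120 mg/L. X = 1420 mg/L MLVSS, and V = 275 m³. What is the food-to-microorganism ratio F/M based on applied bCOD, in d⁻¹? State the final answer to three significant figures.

F/M ≈ 8.85 d⁻¹

F/M = applied load / biomass = Q·S₀/(V·X) = 1630 × 2120 / (275.0 × 1420) = 8.849 d⁻¹.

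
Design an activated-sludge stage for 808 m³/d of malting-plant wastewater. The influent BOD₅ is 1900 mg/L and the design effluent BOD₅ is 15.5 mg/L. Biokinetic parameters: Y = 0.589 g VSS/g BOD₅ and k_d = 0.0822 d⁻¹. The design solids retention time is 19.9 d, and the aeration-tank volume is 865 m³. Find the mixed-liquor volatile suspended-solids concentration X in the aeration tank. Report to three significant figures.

X ≈ 7830 mg/L

From V·X·(1 + k_d·θ_c) = Y·Q·(S₀ − S)·θ_c: X = 0.589 × 808 × (1900 − 15.5) × 19.9 / [865 × (1 + 0.0822 × 19.9)] = 7828 mg/L.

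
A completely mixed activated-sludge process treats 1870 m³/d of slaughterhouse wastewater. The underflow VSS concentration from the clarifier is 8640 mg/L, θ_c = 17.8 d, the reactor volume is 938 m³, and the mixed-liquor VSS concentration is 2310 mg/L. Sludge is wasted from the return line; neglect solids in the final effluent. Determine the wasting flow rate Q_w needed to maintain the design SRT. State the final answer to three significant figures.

θ_c = V·X/(Q_w·X_r) when wasting from the recycle, so Q_w = V·X/(θ_c·X_r) = 938.0 × 2310 / (17.8 × 8640) = 14.09 m³/d.

Q_w ≈ 14.1 m³/d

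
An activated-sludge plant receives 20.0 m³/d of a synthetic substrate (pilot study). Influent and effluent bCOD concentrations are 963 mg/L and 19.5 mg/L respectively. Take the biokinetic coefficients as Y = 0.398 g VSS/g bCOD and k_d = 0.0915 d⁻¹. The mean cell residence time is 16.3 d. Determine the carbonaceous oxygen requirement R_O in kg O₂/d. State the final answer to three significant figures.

The observed yield is Y_obs = Y/(1 + k_d·θ_c) = 0.398 / (1 + 0.0915 × 16.3) = 0.398 / 2.491 = 0.1597 g VSS per g bCOD removed.
Q·(S₀ − S) = 20.0 × (963 − 19.5) × 10⁻³ = 18.87 kg/d removed.
Biomass synthesised: P_X = Y_obs × 18.87 = 3.014 kg VSS/d.
R_O = Q·ΔS − 1.42 P_X = 18.87 − 4.280 = 14.59 kg O₂/d.

R_O ≈ 14.6 kg O₂/d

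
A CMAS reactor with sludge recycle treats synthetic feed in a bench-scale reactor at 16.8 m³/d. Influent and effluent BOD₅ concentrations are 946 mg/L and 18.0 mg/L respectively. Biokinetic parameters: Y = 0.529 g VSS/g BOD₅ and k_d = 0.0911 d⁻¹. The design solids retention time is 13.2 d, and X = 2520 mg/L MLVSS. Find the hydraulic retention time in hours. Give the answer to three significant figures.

τ ≈ 28.0 h

From the SRT design equation V = Y Q (S₀−S) θ_c / [X (1 + k_d θ_c)] = 0.529 × 16.8 × (946 − 18.0) × 13.2 / [2520 × (1 + 0.0911 × 13.2)] = 1.09×10^5 / 5550 = 19.61 m³.
Hydraulic retention time τ = V/Q = 19.61 / 16.8 = 1.168 d = 28.02 h.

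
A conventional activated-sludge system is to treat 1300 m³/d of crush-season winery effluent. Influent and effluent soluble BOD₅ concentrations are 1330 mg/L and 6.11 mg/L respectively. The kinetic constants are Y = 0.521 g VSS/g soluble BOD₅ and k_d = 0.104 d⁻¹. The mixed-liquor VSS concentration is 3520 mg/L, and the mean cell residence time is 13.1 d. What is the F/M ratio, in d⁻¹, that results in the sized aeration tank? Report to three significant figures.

F/M ≈ 0.348 d⁻¹

Steady-state biomass mass balance: V·X·(1 + k_d·θ_c) = Y·Q·(S₀ − S)·θ_c, so V = 0.521 × 1300 × (1330 − 6.11) × 13.1 / [3520 × (1 + 0.104 × 13.1)] = 1.17×10^7 / 8316 = 1413 m³.
F/M = Q·S₀ / (V·X) = 1300 × 1330 / (1413 × 3520) = 0.3477 g soluble BOD₅·(g VSS·d)⁻¹.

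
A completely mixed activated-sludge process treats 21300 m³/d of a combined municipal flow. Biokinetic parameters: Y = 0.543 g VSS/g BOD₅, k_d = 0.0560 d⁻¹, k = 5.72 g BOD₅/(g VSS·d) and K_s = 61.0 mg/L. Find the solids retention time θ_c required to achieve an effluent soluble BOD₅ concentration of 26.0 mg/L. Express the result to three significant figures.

Specific growth rate at S = 26.0 mg/L: μ = YkS/(K_s+S) = 0.543·5.72·26.0/(61.0+26.0) = 0.9282 d⁻¹.
θ_c = 1/(μ − k_d) = 1/(0.9282 − 0.0560) = 1/0.8722 = 1.147 d.

θ_c ≈ 1.15 d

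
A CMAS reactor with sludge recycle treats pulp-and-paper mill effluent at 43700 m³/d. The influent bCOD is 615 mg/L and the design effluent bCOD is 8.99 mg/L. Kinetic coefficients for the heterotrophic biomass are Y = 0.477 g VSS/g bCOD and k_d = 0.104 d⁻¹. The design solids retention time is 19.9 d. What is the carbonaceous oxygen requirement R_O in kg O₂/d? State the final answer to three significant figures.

R_O ≈ 20600 kg O₂/d

Y_obs = Y / (1 + k_d θ_c) = 0.477 / (1 + 0.104 × 19.9) = 0.477 / 3.070 = 0.1554.
Q·(S₀ − S) = 43700 × (615 − 8.99) × 10⁻³ = 26483 kg/d removed.
P_X = Y_obs·Q·(S₀ − S) = 0.1554 × 26483 = 4115 kg VSS/d.
R_O = Q·ΔS − 1.42 P_X = 26483 − 5844 = 20639 kg O₂/d.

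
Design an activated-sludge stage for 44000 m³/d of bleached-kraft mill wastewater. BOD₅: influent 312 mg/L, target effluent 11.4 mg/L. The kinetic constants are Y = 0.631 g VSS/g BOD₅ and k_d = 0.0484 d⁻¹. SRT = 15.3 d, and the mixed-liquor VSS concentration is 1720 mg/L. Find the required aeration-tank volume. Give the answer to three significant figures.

V ≈ 42700 m³

Rearranging the biomass balance for a CMAS with decay, V = Y·Q·ΔS·θ_c / [X·(1+k_d θ_c)] = 0.631 × 44000 × (312 − 11.4) × 15.3 / [1720 × (1 + 0.0484 × 15.3)] = 1.28×10^8 / 2994 = 42654 m³.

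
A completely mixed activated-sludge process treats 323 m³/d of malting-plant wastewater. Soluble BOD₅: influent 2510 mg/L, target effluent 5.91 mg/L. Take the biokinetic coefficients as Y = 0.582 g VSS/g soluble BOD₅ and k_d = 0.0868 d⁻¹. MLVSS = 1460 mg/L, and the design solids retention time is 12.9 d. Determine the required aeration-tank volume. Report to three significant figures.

V ≈ 1960 m³

From the SRT design equation V = Y Q (S₀−S) θ_c / [X (1 + k_d θ_c)] = 0.582 × 323 × (2510 − 5.91) × 12.9 / [1460 × (1 + 0.0868 × 12.9)] = 6.07×10^6 / 3095 = 1962 m³.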